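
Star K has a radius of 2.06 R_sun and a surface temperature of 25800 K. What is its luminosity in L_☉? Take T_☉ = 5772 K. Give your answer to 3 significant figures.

L/L_☉ = (R/R_☉)² (T/T_☉)⁴ = (2.06)² × (25800/5772)⁴
       = 4.244 × (4.470)⁴ = 4.244 × 399.2 = 1694.

1.69×10^3 L_☉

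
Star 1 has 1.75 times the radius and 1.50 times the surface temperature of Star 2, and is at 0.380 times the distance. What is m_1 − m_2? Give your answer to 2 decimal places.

-5.08

L_1/L_2 = (1.75)²(1.50)⁴ = 15.50.
F_1/F_2 = (L_1/L_2)/(d_1/d_2)² = 15.50/0.1444 = 107.4.
m_1 − m_2 = −2.5 log₁₀(107.4) = -5.08.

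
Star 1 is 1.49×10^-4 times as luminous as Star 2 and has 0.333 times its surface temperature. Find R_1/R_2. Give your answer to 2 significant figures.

L ∝ R²T⁴ gives R ∝ √L / T², so
R_1/R_2 = √(1.49×10^-4) / (0.333)² = 0.01221 / 0.1109 = 0.1101.

0.11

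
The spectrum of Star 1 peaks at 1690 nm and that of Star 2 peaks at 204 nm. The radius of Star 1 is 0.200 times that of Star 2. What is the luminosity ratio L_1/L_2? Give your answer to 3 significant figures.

Wien's law gives T ∝ 1/λ_max, so T_1/T_2 = λ_2/λ_1 = 204/1690 = 0.1207.
Then L ∝ R²T⁴ gives L_1/L_2 = (0.200)² × (0.1207)⁴ = 0.04000 × 2.123×10^-4 = 8.492×10^-6.

8.49×10^-6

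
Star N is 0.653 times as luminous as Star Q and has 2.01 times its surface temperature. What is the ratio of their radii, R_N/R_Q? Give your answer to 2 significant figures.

L ∝ R²T⁴ gives R ∝ √L / T², so
R_N/R_Q = √(0.653) / (2.01)² = 0.8081 / 4.040 = 0.2000.

0.20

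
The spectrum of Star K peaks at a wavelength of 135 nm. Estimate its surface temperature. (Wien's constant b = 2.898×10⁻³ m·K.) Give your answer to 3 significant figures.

T = b/λ_max = 2.898×10⁻³ / (135×10⁻⁹) = 2.147×10^4 K.

2.15×10^4 K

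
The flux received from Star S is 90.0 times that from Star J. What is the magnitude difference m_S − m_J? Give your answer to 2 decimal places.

m_S − m_J = −2.5 log₁₀(F_S/F_J) = −2.5 log₁₀(90.0) = −2.5 × (1.954) = -4.886.

-4.89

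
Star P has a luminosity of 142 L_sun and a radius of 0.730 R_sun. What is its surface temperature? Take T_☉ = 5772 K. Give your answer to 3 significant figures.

T/T_☉ = (L/L_☉)^(1/4) / (R/R_☉)^(1/2)
T = 5772 × (142)^(1/4) / √(0.730) = 5772 × 3.452 / 0.8544 = 2.332×10^4 K.

2.33×10^4 K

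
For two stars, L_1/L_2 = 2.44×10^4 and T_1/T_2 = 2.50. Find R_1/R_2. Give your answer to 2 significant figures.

L ∝ R²T⁴ gives R ∝ √L / T², so
R_1/R_2 = √(2.44×10^4) / (2.50)² = 156.2 / 6.250 = 24.99.

25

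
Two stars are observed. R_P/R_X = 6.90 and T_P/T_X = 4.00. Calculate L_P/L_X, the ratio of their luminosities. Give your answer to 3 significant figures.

From the Stefan–Boltzmann law, L ∝ R²T⁴, so
L_P/L_X = (R_P/R_X)² (T_P/T_X)⁴ = (6.90)² × (4.00)⁴ = 47.61 × 256.0 = 1.219×10^4.

1.22×10^4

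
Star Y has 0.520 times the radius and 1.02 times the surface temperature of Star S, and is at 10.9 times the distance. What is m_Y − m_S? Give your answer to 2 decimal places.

6.52

L_Y/L_S = (0.520)²(1.02)⁴ = 0.2927.
F_Y/F_S = (L_Y/L_S)/(d_Y/d_S)² = 0.2927/118.8 = 0.002464.
m_Y − m_S = −2.5 log₁₀(0.002464) = 6.52.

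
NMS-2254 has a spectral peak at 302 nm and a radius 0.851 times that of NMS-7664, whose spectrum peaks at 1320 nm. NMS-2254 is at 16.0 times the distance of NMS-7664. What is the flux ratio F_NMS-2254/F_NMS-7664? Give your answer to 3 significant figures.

1.03

Wien's law: T_NMS-2254/T_NMS-7664 = λ_NMS-7664/λ_NMS-2254 = 1320/302 = 4.371.
L_NMS-2254/L_NMS-7664 = (R_NMS-2254/R_NMS-7664)²(T_NMS-2254/T_NMS-7664)⁴ = (0.851)²(4.371)⁴ = 264.3.
F_NMS-2254/F_NMS-7664 = (L_NMS-2254/L_NMS-7664)/(d_NMS-2254/d_NMS-7664)² = 264.3/(16.0)² = 1.032.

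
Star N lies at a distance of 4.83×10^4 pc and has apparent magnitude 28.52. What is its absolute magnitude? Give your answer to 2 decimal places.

10.10

M = m − 5 log₁₀(d/10 pc) = 28.52 − 5 log₁₀(4.83×10^4/10)
  = 28.52 − 5 × 3.684 = 28.52 − 18.42 = 10.10.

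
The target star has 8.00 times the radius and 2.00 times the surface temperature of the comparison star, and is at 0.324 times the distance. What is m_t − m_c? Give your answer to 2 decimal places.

-9.97

L_t/L_c = (8.00)²(2.00)⁴ = 1024.
F_t/F_c = (L_t/L_c)/(d_t/d_c)² = 1024/0.1050 = 9755.
m_t − m_c = −2.5 log₁₀(9755) = -9.97.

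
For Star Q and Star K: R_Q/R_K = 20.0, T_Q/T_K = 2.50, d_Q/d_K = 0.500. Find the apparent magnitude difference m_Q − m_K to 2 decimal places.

-11.99

L_Q/L_K = (20.0)²(2.50)⁴ = 1.562×10^4.
F_Q/F_K = (L_Q/L_K)/(d_Q/d_K)² = 1.562×10^4/0.2500 = 6.250×10^4.
m_Q − m_K = −2.5 log₁₀(6.250×10^4) = -11.99.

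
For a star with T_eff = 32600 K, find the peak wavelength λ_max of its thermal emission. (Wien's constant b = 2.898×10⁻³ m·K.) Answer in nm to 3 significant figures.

88.9 nm

λ_max = b/T = 2.898×10⁻³ / 32600 = 8.89×10^-8 m = 88.90 nm.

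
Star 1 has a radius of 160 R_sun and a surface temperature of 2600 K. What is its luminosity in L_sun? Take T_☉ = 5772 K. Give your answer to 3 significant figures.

1.05×10^3 L_sun

L/L_☉ = (R/R_☉)² (T/T_☉)⁴ = (160)² × (2600/5772)⁴
       = 2.560×10^4 × (0.4505)⁴ = 2.560×10^4 × 0.04117 = 1054.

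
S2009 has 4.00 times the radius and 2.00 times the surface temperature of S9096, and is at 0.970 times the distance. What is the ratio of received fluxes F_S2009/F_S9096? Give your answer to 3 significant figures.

272

L_S2009/L_S9096 = (R_S2009/R_S9096)²(T_S2009/T_S9096)⁴ = (4.00)² × (2.00)⁴ = 256.0.
F_S2009/F_S9096 = (L_S2009/L_S9096)/(d_S2009/d_S9096)² = 256.0 / (0.970)² = 272.1.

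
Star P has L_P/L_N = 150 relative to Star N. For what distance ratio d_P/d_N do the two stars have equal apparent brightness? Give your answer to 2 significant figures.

Equal flux requires L_P/d_P² = L_N/d_N², so d_P/d_N = √(L_P/L_N)
= √(150) = 12.25.

12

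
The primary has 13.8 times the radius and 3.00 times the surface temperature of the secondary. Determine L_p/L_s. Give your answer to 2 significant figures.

From the Stefan–Boltzmann law, L ∝ R²T⁴, so
L_p/L_s = (R_p/R_s)² (T_p/T_s)⁴ = (13.8)² × (3.00)⁴ = 190.4 × 81.00 = 1.543×10^4.

1.5×10^4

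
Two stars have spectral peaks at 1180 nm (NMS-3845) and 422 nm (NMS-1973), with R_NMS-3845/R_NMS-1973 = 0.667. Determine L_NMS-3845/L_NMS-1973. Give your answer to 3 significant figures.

Wien's law gives T ∝ 1/λ_max, so T_NMS-3845/T_NMS-1973 = λ_NMS-1973/λ_NMS-3845 = 422/1180 = 0.3576.
Then L ∝ R²T⁴ gives L_NMS-3845/L_NMS-1973 = (0.667)² × (0.3576)⁴ = 0.4449 × 0.01636 = 0.007277.

0.00728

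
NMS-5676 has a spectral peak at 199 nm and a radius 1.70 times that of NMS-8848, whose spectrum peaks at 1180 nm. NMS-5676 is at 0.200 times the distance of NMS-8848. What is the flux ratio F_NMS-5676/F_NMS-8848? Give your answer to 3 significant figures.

Wien's law: T_NMS-5676/T_NMS-8848 = λ_NMS-8848/λ_NMS-5676 = 1180/199 = 5.930.
L_NMS-5676/L_NMS-8848 = (R_NMS-5676/R_NMS-8848)²(T_NMS-5676/T_NMS-8848)⁴ = (1.70)²(5.930)⁴ = 3573.
F_NMS-5676/F_NMS-8848 = (L_NMS-5676/L_NMS-8848)/(d_NMS-5676/d_NMS-8848)² = 3573/(0.200)² = 8.932×10^4.

8.93×10^4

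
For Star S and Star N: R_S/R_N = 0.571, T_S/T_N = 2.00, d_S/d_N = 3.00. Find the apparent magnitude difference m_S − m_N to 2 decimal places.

L_S/L_N = (0.571)²(2.00)⁴ = 5.217.
F_S/F_N = (L_S/L_N)/(d_S/d_N)² = 5.217/9.000 = 0.5796.
m_S − m_N = −2.5 log₁₀(0.5796) = 0.59.

0.59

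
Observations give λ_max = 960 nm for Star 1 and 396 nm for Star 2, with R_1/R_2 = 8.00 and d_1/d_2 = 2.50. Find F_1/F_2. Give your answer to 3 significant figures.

0.296

Wien's law: T_1/T_2 = λ_2/λ_1 = 396/960 = 0.4125.
L_1/L_2 = (R_1/R_2)²(T_1/T_2)⁴ = (8.00)²(0.4125)⁴ = 1.853.
F_1/F_2 = (L_1/L_2)/(d_1/d_2)² = 1.853/(2.50)² = 0.2965.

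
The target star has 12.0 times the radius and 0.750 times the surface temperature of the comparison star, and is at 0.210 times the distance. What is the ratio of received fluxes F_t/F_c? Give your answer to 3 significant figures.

1.03×10^3

L_t/L_c = (R_t/R_c)²(T_t/T_c)⁴ = (12.0)² × (0.750)⁴ = 45.56.
F_t/F_c = (L_t/L_c)/(d_t/d_c)² = 45.56 / (0.210)² = 1033.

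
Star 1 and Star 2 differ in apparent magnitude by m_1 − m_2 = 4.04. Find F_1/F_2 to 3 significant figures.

F_1/F_2 = 10^(−(m_1 − m_2)/2.5) = 10^(-4.04/2.5) = 10^-1.616 = 0.02421.

0.0242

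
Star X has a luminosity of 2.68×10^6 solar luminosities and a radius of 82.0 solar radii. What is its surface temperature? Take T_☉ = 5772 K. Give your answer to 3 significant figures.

T/T_☉ = (L/L_☉)^(1/4) / (R/R_☉)^(1/2)
T = 5772 × (2.68×10^6)^(1/4) / √(82.0) = 5772 × 40.46 / 9.055 = 2.579×10^4 K.

2.58×10^4 K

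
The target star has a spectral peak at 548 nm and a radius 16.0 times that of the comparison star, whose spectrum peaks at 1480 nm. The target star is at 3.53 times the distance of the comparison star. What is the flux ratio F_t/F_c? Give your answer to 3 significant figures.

1.09×10^3

Wien's law: T_t/T_c = λ_c/λ_t = 1480/548 = 2.701.
L_t/L_c = (R_t/R_c)²(T_t/T_c)⁴ = (16.0)²(2.701)⁴ = 1.362×10^4.
F_t/F_c = (L_t/L_c)/(d_t/d_c)² = 1.362×10^4/(3.53)² = 1093.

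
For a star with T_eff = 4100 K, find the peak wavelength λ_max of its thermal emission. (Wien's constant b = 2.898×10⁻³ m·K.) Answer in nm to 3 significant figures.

707 nm

λ_max = b/T = 2.898×10⁻³ / 4100 = 7.07×10^-7 m = 706.8 nm.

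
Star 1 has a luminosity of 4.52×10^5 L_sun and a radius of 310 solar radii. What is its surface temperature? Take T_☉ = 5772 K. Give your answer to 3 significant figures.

8.50×10^3 K

T/T_☉ = (L/L_☉)^(1/4) / (R/R_☉)^(1/2)
T = 5772 × (4.52×10^5)^(1/4) / √(310) = 5772 × 25.93 / 17.61 = 8500 K.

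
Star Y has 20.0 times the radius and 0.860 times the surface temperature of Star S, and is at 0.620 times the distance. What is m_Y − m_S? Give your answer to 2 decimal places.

L_Y/L_S = (20.0)²(0.860)⁴ = 218.8.
F_Y/F_S = (L_Y/L_S)/(d_Y/d_S)² = 218.8/0.3844 = 569.2.
m_Y − m_S = −2.5 log₁₀(569.2) = -6.89.

-6.89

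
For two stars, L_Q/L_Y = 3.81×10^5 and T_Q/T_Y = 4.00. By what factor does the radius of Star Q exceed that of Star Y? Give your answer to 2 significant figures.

39

L ∝ R²T⁴ gives R ∝ √L / T², so
R_Q/R_Y = √(3.81×10^5) / (4.00)² = 617.3 / 16.00 = 38.58.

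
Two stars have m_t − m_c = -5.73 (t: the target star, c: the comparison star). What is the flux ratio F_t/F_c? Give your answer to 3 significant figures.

196

F_t/F_c = 10^(−(m_t − m_c)/2.5) = 10^(5.73/2.5) = 10^2.292 = 195.9.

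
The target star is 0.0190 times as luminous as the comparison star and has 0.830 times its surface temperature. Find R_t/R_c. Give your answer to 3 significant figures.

L ∝ R²T⁴ gives R ∝ √L / T², so
R_t/R_c = √(0.0190) / (0.830)² = 0.1378 / 0.6889 = 0.2001.

0.200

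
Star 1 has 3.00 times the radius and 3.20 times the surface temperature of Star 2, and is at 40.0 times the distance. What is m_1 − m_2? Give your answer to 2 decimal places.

0.57

L_1/L_2 = (3.00)²(3.20)⁴ = 943.7.
F_1/F_2 = (L_1/L_2)/(d_1/d_2)² = 943.7/1600 = 0.5898.
m_1 − m_2 = −2.5 log₁₀(0.5898) = 0.57.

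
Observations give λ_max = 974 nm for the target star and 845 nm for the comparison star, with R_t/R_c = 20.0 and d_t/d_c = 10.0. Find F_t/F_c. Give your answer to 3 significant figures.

2.27

Wien's law: T_t/T_c = λ_c/λ_t = 845/974 = 0.8676.
L_t/L_c = (R_t/R_c)²(T_t/T_c)⁴ = (20.0)²(0.8676)⁴ = 226.6.
F_t/F_c = (L_t/L_c)/(d_t/d_c)² = 226.6/(10.0)² = 2.266.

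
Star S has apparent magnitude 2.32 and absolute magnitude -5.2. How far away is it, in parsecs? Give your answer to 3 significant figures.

m − M = 5 log₁₀(d/10 pc)
2.32 − (-5.2) = 7.52 = 5 log₁₀(d/10)
d = 10 × 10^(7.52/5) = 10 × 10^1.504 = 319.2 pc.

319 pc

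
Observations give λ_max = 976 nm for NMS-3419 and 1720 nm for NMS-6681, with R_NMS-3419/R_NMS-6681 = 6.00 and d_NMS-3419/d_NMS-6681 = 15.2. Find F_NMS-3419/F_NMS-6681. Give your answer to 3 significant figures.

Wien's law: T_NMS-3419/T_NMS-6681 = λ_NMS-6681/λ_NMS-3419 = 1720/976 = 1.762.
L_NMS-3419/L_NMS-6681 = (R_NMS-3419/R_NMS-6681)²(T_NMS-3419/T_NMS-6681)⁴ = (6.00)²(1.762)⁴ = 347.2.
F_NMS-3419/F_NMS-6681 = (L_NMS-3419/L_NMS-6681)/(d_NMS-3419/d_NMS-6681)² = 347.2/(15.2)² = 1.503.

1.50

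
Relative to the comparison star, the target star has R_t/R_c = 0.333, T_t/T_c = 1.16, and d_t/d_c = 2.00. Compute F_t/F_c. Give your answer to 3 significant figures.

L_t/L_c = (R_t/R_c)²(T_t/T_c)⁴ = (0.333)² × (1.16)⁴ = 0.2008.
F_t/F_c = (L_t/L_c)/(d_t/d_c)² = 0.2008 / (2.00)² = 0.05019.

0.0502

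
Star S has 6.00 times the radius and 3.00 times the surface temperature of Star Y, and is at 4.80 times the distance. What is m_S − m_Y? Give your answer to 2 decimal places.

-5.26

L_S/L_Y = (6.00)²(3.00)⁴ = 2916.
F_S/F_Y = (L_S/L_Y)/(d_S/d_Y)² = 2916/23.04 = 126.6.
m_S − m_Y = −2.5 log₁₀(126.6) = -5.26.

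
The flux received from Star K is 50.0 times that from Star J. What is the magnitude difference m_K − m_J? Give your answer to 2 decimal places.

m_K − m_J = −2.5 log₁₀(F_K/F_J) = −2.5 log₁₀(50.0) = −2.5 × (1.699) = -4.247.

-4.25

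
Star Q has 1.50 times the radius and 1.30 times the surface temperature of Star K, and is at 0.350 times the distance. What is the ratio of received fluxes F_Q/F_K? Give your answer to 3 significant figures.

52.5

L_Q/L_K = (R_Q/R_K)²(T_Q/T_K)⁴ = (1.50)² × (1.30)⁴ = 6.426.
F_Q/F_K = (L_Q/L_K)/(d_Q/d_K)² = 6.426 / (0.350)² = 52.46.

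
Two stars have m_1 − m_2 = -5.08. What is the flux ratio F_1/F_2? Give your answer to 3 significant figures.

F_1/F_2 = 10^(−(m_1 − m_2)/2.5) = 10^(5.08/2.5) = 10^2.032 = 107.6.

108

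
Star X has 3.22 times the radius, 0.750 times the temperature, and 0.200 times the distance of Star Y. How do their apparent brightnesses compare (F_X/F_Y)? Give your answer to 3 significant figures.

82.0

L_X/L_Y = (R_X/R_Y)²(T_X/T_Y)⁴ = (3.22)² × (0.750)⁴ = 3.281.
F_X/F_Y = (L_X/L_Y)/(d_X/d_Y)² = 3.281 / (0.200)² = 82.02.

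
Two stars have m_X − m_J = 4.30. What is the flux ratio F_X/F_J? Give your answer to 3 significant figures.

F_X/F_J = 10^(−(m_X − m_J)/2.5) = 10^(-4.30/2.5) = 10^-1.720 = 0.01905.

0.0191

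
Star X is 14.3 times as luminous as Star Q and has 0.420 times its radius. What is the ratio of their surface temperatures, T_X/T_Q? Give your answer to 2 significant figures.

L ∝ R²T⁴ gives T ∝ (L/R²)^(1/4), so
T_X/T_Q = (14.3 / 0.420²)^(1/4) = (81.07)^(1/4) = 3.001.

3.0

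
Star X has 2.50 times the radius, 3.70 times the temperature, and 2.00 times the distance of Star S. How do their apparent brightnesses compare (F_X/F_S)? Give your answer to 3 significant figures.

L_X/L_S = (R_X/R_S)²(T_X/T_S)⁴ = (2.50)² × (3.70)⁴ = 1171.
F_X/F_S = (L_X/L_S)/(d_X/d_S)² = 1171 / (2.00)² = 292.8.

293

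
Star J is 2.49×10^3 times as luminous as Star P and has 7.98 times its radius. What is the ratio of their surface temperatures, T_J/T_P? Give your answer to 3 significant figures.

2.50

L ∝ R²T⁴ gives T ∝ (L/R²)^(1/4), so
T_J/T_P = (2.49×10^3 / 7.98²)^(1/4) = (39.10)^(1/4) = 2.501.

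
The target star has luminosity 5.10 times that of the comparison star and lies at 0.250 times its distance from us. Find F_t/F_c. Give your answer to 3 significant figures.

F = L/(4πd²), so F_t/F_c = (L_t/L_c) / (d_t/d_c)²
= 5.10 / (0.250)² = 5.10 / 0.06250 = 81.60.

81.6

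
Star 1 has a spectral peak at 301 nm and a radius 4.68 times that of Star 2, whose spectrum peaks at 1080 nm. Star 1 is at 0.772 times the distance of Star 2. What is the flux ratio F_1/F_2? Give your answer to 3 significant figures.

6.09×10^3

Wien's law: T_1/T_2 = λ_2/λ_1 = 1080/301 = 3.588.
L_1/L_2 = (R_1/R_2)²(T_1/T_2)⁴ = (4.68)²(3.588)⁴ = 3630.
F_1/F_2 = (L_1/L_2)/(d_1/d_2)² = 3630/(0.772)² = 6091.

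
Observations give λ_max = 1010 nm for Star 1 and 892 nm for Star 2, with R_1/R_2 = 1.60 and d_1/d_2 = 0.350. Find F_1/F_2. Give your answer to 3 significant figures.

12.7

Wien's law: T_1/T_2 = λ_2/λ_1 = 892/1010 = 0.8832.
L_1/L_2 = (R_1/R_2)²(T_1/T_2)⁴ = (1.60)²(0.8832)⁴ = 1.557.
F_1/F_2 = (L_1/L_2)/(d_1/d_2)² = 1.557/(0.350)² = 12.71.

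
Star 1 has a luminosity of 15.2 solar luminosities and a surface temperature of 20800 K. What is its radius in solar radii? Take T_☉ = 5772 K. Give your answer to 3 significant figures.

0.300 solar radii

R/R_☉ = √(L/L_☉) / (T/T_☉)² = √(15.2) / (3.604)²
       = 3.899 / 12.99 = 0.3002.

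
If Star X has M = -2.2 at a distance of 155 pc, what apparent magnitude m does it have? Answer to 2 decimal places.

m = M + 5 log₁₀(d/10 pc) = -2.2 + 5 log₁₀(155/10)
  = -2.2 + 5 × 1.190 = -2.2 + 5.95 = 3.75.

3.75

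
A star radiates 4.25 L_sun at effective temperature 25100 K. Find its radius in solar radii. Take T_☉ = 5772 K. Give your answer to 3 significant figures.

0.109 solar radii

R/R_☉ = √(L/L_☉) / (T/T_☉)² = √(4.25) / (4.349)²
       = 2.062 / 18.91 = 0.1090.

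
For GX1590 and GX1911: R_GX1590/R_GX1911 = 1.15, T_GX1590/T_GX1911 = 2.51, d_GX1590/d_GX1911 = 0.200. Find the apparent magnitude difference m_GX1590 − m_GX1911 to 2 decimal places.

-7.80

L_GX1590/L_GX1911 = (1.15)²(2.51)⁴ = 52.49.
F_GX1590/F_GX1911 = (L_GX1590/L_GX1911)/(d_GX1590/d_GX1911)² = 52.49/0.04000 = 1312.
m_GX1590 − m_GX1911 = −2.5 log₁₀(1312) = -7.80.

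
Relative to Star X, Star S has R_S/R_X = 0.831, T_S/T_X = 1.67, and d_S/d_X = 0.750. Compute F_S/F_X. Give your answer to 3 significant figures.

L_S/L_X = (R_S/R_X)²(T_S/T_X)⁴ = (0.831)² × (1.67)⁴ = 5.371.
F_S/F_X = (L_S/L_X)/(d_S/d_X)² = 5.371 / (0.750)² = 9.549.

9.55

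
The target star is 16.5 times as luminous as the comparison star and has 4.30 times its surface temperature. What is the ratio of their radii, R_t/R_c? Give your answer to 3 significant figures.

0.220

L ∝ R²T⁴ gives R ∝ √L / T², so
R_t/R_c = √(16.5) / (4.30)² = 4.062 / 18.49 = 0.2197.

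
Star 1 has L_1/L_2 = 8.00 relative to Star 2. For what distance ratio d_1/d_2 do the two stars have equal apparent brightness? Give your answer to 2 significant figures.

Equal flux requires L_1/d_1² = L_2/d_2², so d_1/d_2 = √(L_1/L_2)
= √(8.00) = 2.828.

2.8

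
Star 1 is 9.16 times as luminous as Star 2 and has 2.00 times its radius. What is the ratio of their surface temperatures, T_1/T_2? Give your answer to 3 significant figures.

1.23

L ∝ R²T⁴ gives T ∝ (L/R²)^(1/4), so
T_1/T_2 = (9.16 / 2.00²)^(1/4) = (2.290)^(1/4) = 1.230.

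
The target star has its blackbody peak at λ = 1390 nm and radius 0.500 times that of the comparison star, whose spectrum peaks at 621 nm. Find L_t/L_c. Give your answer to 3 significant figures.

Wien's law gives T ∝ 1/λ_max, so T_t/T_c = λ_c/λ_t = 621/1390 = 0.4468.
Then L ∝ R²T⁴ gives L_t/L_c = (0.500)² × (0.4468)⁴ = 0.2500 × 0.03984 = 0.009960.

0.00996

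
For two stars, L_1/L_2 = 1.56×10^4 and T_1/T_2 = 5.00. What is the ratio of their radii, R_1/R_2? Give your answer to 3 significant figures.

L ∝ R²T⁴ gives R ∝ √L / T², so
R_1/R_2 = √(1.56×10^4) / (5.00)² = 124.9 / 25.00 = 4.996.

5.00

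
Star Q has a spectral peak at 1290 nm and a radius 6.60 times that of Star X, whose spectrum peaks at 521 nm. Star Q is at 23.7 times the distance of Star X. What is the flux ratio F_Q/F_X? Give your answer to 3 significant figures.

Wien's law: T_Q/T_X = λ_X/λ_Q = 521/1290 = 0.4039.
L_Q/L_X = (R_Q/R_X)²(T_Q/T_X)⁴ = (6.60)²(0.4039)⁴ = 1.159.
F_Q/F_X = (L_Q/L_X)/(d_Q/d_X)² = 1.159/(23.7)² = 0.002063.

0.00206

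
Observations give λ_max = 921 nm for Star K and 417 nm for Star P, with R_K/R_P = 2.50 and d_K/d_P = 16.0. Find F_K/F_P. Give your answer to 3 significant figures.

Wien's law: T_K/T_P = λ_P/λ_K = 417/921 = 0.4528.
L_K/L_P = (R_K/R_P)²(T_K/T_P)⁴ = (2.50)²(0.4528)⁴ = 0.2627.
F_K/F_P = (L_K/L_P)/(d_K/d_P)² = 0.2627/(16.0)² = 0.001026.

0.00103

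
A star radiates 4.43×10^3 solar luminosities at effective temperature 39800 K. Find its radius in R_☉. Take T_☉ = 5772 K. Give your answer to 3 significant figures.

R/R_☉ = √(L/L_☉) / (T/T_☉)² = √(4.43×10^3) / (6.895)²
       = 66.56 / 47.55 = 1.400.

1.40 R_☉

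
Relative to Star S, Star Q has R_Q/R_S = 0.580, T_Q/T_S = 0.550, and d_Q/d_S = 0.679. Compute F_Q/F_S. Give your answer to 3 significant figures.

L_Q/L_S = (R_Q/R_S)²(T_Q/T_S)⁴ = (0.580)² × (0.550)⁴ = 0.03078.
F_Q/F_S = (L_Q/L_S)/(d_Q/d_S)² = 0.03078 / (0.679)² = 0.06677.

0.0668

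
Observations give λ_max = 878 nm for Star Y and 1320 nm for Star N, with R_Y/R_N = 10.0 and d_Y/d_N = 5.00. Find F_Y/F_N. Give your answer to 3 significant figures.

Wien's law: T_Y/T_N = λ_N/λ_Y = 1320/878 = 1.503.
L_Y/L_N = (R_Y/R_N)²(T_Y/T_N)⁴ = (10.0)²(1.503)⁴ = 510.9.
F_Y/F_N = (L_Y/L_N)/(d_Y/d_N)² = 510.9/(5.00)² = 20.44.

20.4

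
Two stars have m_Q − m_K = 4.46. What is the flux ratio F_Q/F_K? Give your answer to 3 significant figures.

0.0164

F_Q/F_K = 10^(−(m_Q − m_K)/2.5) = 10^(-4.46/2.5) = 10^-1.784 = 0.01644.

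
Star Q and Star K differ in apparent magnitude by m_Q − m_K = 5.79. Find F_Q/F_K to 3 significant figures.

0.00483

F_Q/F_K = 10^(−(m_Q − m_K)/2.5) = 10^(-5.79/2.5) = 10^-2.316 = 0.004831.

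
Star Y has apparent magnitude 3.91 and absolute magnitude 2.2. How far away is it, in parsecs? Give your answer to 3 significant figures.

22.0 pc

m − M = 5 log₁₀(d/10 pc)
3.91 − (2.2) = 1.71 = 5 log₁₀(d/10)
d = 10 × 10^(1.71/5) = 10 × 10^0.342 = 21.98 pc.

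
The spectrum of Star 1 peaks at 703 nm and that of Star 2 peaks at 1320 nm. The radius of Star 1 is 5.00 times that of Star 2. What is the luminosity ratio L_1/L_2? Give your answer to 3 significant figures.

311

Wien's law gives T ∝ 1/λ_max, so T_1/T_2 = λ_2/λ_1 = 1320/703 = 1.878.
Then L ∝ R²T⁴ gives L_1/L_2 = (5.00)² × (1.878)⁴ = 25.00 × 12.43 = 310.8.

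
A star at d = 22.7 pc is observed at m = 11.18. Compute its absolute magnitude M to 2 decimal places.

M = m − 5 log₁₀(d/10 pc) = 11.18 − 5 log₁₀(22.7/10)
  = 11.18 − 5 × 0.356 = 11.18 − 1.78 = 9.40.

9.40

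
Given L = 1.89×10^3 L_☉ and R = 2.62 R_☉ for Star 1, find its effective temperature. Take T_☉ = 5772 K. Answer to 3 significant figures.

T/T_☉ = (L/L_☉)^(1/4) / (R/R_☉)^(1/2)
T = 5772 × (1.89×10^3)^(1/4) / √(2.62) = 5772 × 6.593 / 1.619 = 2.351×10^4 K.

2.35×10^4 K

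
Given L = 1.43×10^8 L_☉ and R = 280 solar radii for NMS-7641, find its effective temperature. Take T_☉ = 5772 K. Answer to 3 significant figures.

T/T_☉ = (L/L_☉)^(1/4) / (R/R_☉)^(1/2)
T = 5772 × (1.43×10^8)^(1/4) / √(280) = 5772 × 109.4 / 16.73 = 3.772×10^4 K.

3.77×10^4 K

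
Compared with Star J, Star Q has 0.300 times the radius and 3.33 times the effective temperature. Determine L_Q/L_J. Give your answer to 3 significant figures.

11.1

From the Stefan–Boltzmann law, L ∝ R²T⁴, so
L_Q/L_J = (R_Q/R_J)² (T_Q/T_J)⁴ = (0.300)² × (3.33)⁴ = 0.09000 × 123.0 = 11.07.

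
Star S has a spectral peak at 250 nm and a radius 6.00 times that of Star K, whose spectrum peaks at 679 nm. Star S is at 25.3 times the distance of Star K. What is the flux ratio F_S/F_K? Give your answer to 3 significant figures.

Wien's law: T_S/T_K = λ_K/λ_S = 679/250 = 2.716.
L_S/L_K = (R_S/R_K)²(T_S/T_K)⁴ = (6.00)²(2.716)⁴ = 1959.
F_S/F_K = (L_S/L_K)/(d_S/d_K)² = 1959/(25.3)² = 3.060.

3.06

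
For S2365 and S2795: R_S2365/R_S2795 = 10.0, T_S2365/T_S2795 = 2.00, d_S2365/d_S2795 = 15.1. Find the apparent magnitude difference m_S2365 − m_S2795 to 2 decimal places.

-2.12

L_S2365/L_S2795 = (10.0)²(2.00)⁴ = 1600.
F_S2365/F_S2795 = (L_S2365/L_S2795)/(d_S2365/d_S2795)² = 1600/228.0 = 7.017.
m_S2365 − m_S2795 = −2.5 log₁₀(7.017) = -2.12.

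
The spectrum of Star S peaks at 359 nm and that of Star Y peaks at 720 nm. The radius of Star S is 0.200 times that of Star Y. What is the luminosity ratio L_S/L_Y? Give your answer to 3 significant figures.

0.647

Wien's law gives T ∝ 1/λ_max, so T_S/T_Y = λ_Y/λ_S = 720/359 = 2.006.
Then L ∝ R²T⁴ gives L_S/L_Y = (0.200)² × (2.006)⁴ = 0.04000 × 16.18 = 0.6472.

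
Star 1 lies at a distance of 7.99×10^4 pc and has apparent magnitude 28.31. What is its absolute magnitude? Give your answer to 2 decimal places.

M = m − 5 log₁₀(d/10 pc) = 28.31 − 5 log₁₀(7.99×10^4/10)
  = 28.31 − 5 × 3.903 = 28.31 − 19.51 = 8.80.

8.80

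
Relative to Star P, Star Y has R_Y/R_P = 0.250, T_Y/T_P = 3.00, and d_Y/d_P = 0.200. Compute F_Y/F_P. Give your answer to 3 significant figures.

L_Y/L_P = (R_Y/R_P)²(T_Y/T_P)⁴ = (0.250)² × (3.00)⁴ = 5.062.
F_Y/F_P = (L_Y/L_P)/(d_Y/d_P)² = 5.062 / (0.200)² = 126.6.

127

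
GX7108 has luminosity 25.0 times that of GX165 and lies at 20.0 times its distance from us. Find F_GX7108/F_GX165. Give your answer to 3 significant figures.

0.0625

F = L/(4πd²), so F_GX7108/F_GX165 = (L_GX7108/L_GX165) / (d_GX7108/d_GX165)²
= 25.0 / (20.0)² = 25.0 / 400.0 = 0.06250.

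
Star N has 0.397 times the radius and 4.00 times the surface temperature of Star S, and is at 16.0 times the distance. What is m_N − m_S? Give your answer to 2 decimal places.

L_N/L_S = (0.397)²(4.00)⁴ = 40.35.
F_N/F_S = (L_N/L_S)/(d_N/d_S)² = 40.35/256.0 = 0.1576.
m_N − m_S = −2.5 log₁₀(0.1576) = 2.01.

2.01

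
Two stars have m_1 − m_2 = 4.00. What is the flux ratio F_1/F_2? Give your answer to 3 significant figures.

F_1/F_2 = 10^(−(m_1 − m_2)/2.5) = 10^(-4.00/2.5) = 10^-1.600 = 0.02512.

0.0251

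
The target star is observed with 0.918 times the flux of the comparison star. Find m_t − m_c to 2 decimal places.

m_t − m_c = −2.5 log₁₀(F_t/F_c) = −2.5 log₁₀(0.918) = −2.5 × (-0.037) = 0.093.

0.09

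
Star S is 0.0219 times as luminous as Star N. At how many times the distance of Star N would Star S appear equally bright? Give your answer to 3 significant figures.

Equal flux requires L_S/d_S² = L_N/d_N², so d_S/d_N = √(L_S/L_N)
= √(0.0219) = 0.1480.

0.148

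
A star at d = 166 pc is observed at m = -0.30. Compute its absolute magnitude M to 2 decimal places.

M = m − 5 log₁₀(d/10 pc) = -0.30 − 5 log₁₀(166/10)
  = -0.30 − 5 × 1.220 = -0.30 − 6.10 = -6.40.

-6.40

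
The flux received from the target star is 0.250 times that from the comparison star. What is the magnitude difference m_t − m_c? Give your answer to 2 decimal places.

1.51

m_t − m_c = −2.5 log₁₀(F_t/F_c) = −2.5 log₁₀(0.250) = −2.5 × (-0.602) = 1.505.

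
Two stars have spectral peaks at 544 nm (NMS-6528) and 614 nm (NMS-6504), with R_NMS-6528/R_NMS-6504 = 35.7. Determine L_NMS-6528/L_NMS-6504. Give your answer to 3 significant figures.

Wien's law gives T ∝ 1/λ_max, so T_NMS-6528/T_NMS-6504 = λ_NMS-6504/λ_NMS-6528 = 614/544 = 1.129.
Then L ∝ R²T⁴ gives L_NMS-6528/L_NMS-6504 = (35.7)² × (1.129)⁴ = 1274 × 1.623 = 2068.

2.07×10^3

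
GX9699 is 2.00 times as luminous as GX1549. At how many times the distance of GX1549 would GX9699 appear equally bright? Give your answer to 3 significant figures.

1.41

Equal flux requires L_GX9699/d_GX9699² = L_GX1549/d_GX1549², so d_GX9699/d_GX1549 = √(L_GX9699/L_GX1549)
= √(2.00) = 1.414.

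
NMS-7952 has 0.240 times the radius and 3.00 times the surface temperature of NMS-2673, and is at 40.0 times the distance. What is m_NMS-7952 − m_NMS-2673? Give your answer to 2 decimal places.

L_NMS-7952/L_NMS-2673 = (0.240)²(3.00)⁴ = 4.666.
F_NMS-7952/F_NMS-2673 = (L_NMS-7952/L_NMS-2673)/(d_NMS-7952/d_NMS-2673)² = 4.666/1600 = 0.002916.
m_NMS-7952 − m_NMS-2673 = −2.5 log₁₀(0.002916) = 6.34.

6.34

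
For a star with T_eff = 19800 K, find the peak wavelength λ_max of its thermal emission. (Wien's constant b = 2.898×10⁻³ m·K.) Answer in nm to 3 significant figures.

146 nm

λ_max = b/T = 2.898×10⁻³ / 19800 = 1.46×10^-7 m = 146.4 nm.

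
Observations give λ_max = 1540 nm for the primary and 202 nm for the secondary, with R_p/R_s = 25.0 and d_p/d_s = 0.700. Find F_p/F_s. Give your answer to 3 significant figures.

0.378

Wien's law: T_p/T_s = λ_s/λ_p = 202/1540 = 0.1312.
L_p/L_s = (R_p/R_s)²(T_p/T_s)⁴ = (25.0)²(0.1312)⁴ = 0.1850.
F_p/F_s = (L_p/L_s)/(d_p/d_s)² = 0.1850/(0.700)² = 0.3776.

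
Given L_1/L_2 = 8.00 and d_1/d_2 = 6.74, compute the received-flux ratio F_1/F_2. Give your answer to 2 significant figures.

F = L/(4πd²), so F_1/F_2 = (L_1/L_2) / (d_1/d_2)²
= 8.00 / (6.74)² = 8.00 / 45.43 = 0.1761.

0.18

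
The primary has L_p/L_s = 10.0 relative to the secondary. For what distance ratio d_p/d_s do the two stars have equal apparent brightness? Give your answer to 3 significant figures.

Equal flux requires L_p/d_p² = L_s/d_s², so d_p/d_s = √(L_p/L_s)
= √(10.0) = 3.162.

3.16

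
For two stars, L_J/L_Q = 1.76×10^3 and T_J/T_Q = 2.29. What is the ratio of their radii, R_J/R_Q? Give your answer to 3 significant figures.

L ∝ R²T⁴ gives R ∝ √L / T², so
R_J/R_Q = √(1.76×10^3) / (2.29)² = 41.95 / 5.244 = 8.000.

8.00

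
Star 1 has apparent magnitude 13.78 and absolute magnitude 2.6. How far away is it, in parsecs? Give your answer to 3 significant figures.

m − M = 5 log₁₀(d/10 pc)
13.78 − (2.6) = 11.18 = 5 log₁₀(d/10)
d = 10 × 10^(11.18/5) = 10 × 10^2.236 = 1722 pc.

1.72×10^3 pc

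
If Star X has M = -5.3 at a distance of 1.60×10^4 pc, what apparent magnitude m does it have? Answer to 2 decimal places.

m = M + 5 log₁₀(d/10 pc) = -5.3 + 5 log₁₀(1.60×10^4/10)
  = -5.3 + 5 × 3.204 = -5.3 + 16.02 = 10.72.

10.72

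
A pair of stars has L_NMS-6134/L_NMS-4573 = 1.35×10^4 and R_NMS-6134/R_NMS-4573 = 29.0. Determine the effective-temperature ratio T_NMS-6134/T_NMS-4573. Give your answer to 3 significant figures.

2.00

L ∝ R²T⁴ gives T ∝ (L/R²)^(1/4), so
T_NMS-6134/T_NMS-4573 = (1.35×10^4 / 29.0²)^(1/4) = (16.05)^(1/4) = 2.002.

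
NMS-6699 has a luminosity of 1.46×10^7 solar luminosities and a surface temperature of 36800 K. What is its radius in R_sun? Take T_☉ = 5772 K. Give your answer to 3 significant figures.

94.0 R_sun

R/R_☉ = √(L/L_☉) / (T/T_☉)² = √(1.46×10^7) / (6.376)²
       = 3821 / 40.65 = 94.00.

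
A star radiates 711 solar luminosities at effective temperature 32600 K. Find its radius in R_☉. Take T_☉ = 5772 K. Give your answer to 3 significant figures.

0.836 R_☉

R/R_☉ = √(L/L_☉) / (T/T_☉)² = √(711) / (5.648)²
       = 26.66 / 31.90 = 0.8359.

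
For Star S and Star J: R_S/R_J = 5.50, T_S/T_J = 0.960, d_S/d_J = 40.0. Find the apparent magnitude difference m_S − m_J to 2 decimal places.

L_S/L_J = (5.50)²(0.960)⁴ = 25.69.
F_S/F_J = (L_S/L_J)/(d_S/d_J)² = 25.69/1600 = 0.01606.
m_S − m_J = −2.5 log₁₀(0.01606) = 4.49.

4.49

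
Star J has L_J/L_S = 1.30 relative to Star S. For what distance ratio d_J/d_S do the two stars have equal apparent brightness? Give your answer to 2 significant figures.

Equal flux requires L_J/d_J² = L_S/d_S², so d_J/d_S = √(L_J/L_S)
= √(1.30) = 1.140.

1.1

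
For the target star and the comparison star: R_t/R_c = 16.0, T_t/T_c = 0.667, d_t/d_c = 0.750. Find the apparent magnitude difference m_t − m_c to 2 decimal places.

L_t/L_c = (16.0)²(0.667)⁴ = 50.67.
F_t/F_c = (L_t/L_c)/(d_t/d_c)² = 50.67/0.5625 = 90.08.
m_t − m_c = −2.5 log₁₀(90.08) = -4.89.

-4.89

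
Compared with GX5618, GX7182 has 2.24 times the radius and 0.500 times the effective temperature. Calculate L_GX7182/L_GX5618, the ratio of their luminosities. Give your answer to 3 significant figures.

From the Stefan–Boltzmann law, L ∝ R²T⁴, so
L_GX7182/L_GX5618 = (R_GX7182/R_GX5618)² (T_GX7182/T_GX5618)⁴ = (2.24)² × (0.500)⁴ = 5.018 × 0.06250 = 0.3136.

0.314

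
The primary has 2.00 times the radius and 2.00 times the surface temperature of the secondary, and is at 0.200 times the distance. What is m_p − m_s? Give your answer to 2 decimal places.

L_p/L_s = (2.00)²(2.00)⁴ = 64.00.
F_p/F_s = (L_p/L_s)/(d_p/d_s)² = 64.00/0.04000 = 1600.
m_p − m_s = −2.5 log₁₀(1600) = -8.01.

-8.01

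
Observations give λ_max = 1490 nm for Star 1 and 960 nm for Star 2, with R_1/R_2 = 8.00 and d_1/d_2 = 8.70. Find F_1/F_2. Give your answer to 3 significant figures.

Wien's law: T_1/T_2 = λ_2/λ_1 = 960/1490 = 0.6443.
L_1/L_2 = (R_1/R_2)²(T_1/T_2)⁴ = (8.00)²(0.6443)⁴ = 11.03.
F_1/F_2 = (L_1/L_2)/(d_1/d_2)² = 11.03/(8.70)² = 0.1457.

0.146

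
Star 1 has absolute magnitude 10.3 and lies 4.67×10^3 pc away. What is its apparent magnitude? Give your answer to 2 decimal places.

23.65

m = M + 5 log₁₀(d/10 pc) = 10.3 + 5 log₁₀(4.67×10^3/10)
  = 10.3 + 5 × 2.669 = 10.3 + 13.35 = 23.65.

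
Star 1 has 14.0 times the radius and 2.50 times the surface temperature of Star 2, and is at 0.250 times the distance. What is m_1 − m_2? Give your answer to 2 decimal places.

L_1/L_2 = (14.0)²(2.50)⁴ = 7656.
F_1/F_2 = (L_1/L_2)/(d_1/d_2)² = 7656/0.06250 = 1.225×10^5.
m_1 − m_2 = −2.5 log₁₀(1.225×10^5) = -12.72.

-12.72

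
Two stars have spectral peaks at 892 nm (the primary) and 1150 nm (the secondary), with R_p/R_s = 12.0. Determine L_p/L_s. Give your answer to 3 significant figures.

Wien's law gives T ∝ 1/λ_max, so T_p/T_s = λ_s/λ_p = 1150/892 = 1.289.
Then L ∝ R²T⁴ gives L_p/L_s = (12.0)² × (1.289)⁴ = 144.0 × 2.763 = 397.8.

398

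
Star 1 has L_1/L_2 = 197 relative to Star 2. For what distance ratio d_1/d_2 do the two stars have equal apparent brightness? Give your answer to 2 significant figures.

Equal flux requires L_1/d_1² = L_2/d_2², so d_1/d_2 = √(L_1/L_2)
= √(197) = 14.04.

14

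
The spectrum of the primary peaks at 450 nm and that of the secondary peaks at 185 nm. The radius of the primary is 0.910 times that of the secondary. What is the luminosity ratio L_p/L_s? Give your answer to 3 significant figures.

0.0237

Wien's law gives T ∝ 1/λ_max, so T_p/T_s = λ_s/λ_p = 185/450 = 0.4111.
Then L ∝ R²T⁴ gives L_p/L_s = (0.910)² × (0.4111)⁴ = 0.8281 × 0.02857 = 0.02365.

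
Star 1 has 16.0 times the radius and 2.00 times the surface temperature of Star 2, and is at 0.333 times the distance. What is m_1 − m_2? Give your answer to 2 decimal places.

L_1/L_2 = (16.0)²(2.00)⁴ = 4096.
F_1/F_2 = (L_1/L_2)/(d_1/d_2)² = 4096/0.1109 = 3.694×10^4.
m_1 − m_2 = −2.5 log₁₀(3.694×10^4) = -11.42.

-11.42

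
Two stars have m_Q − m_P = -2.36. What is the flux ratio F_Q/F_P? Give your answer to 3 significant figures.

F_Q/F_P = 10^(−(m_Q − m_P)/2.5) = 10^(2.36/2.5) = 10^0.944 = 8.790.

8.79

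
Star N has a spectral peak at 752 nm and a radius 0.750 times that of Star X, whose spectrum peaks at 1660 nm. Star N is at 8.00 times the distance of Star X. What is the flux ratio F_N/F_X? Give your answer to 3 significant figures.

0.209

Wien's law: T_N/T_X = λ_X/λ_N = 1660/752 = 2.207.
L_N/L_X = (R_N/R_X)²(T_N/T_X)⁴ = (0.750)²(2.207)⁴ = 13.36.
F_N/F_X = (L_N/L_X)/(d_N/d_X)² = 13.36/(8.00)² = 0.2087.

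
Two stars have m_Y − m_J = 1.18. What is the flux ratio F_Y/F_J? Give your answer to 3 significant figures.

0.337

F_Y/F_J = 10^(−(m_Y − m_J)/2.5) = 10^(-1.18/2.5) = 10^-0.472 = 0.3373.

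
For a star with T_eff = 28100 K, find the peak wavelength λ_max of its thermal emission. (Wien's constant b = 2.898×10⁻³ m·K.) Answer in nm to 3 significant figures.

λ_max = b/T = 2.898×10⁻³ / 28100 = 1.03×10^-7 m = 103.1 nm.

103 nm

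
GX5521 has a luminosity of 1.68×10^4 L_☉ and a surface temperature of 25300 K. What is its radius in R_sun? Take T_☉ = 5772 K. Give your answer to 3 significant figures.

R/R_☉ = √(L/L_☉) / (T/T_☉)² = √(1.68×10^4) / (4.383)²
       = 129.6 / 19.21 = 6.746.

6.75 R_sun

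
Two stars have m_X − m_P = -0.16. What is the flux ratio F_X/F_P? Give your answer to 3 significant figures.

1.16

F_X/F_P = 10^(−(m_X − m_P)/2.5) = 10^(0.16/2.5) = 10^0.064 = 1.159.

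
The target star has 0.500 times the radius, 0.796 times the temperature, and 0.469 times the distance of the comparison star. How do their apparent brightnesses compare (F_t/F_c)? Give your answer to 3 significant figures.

0.456

L_t/L_c = (R_t/R_c)²(T_t/T_c)⁴ = (0.500)² × (0.796)⁴ = 0.1004.
F_t/F_c = (L_t/L_c)/(d_t/d_c)² = 0.1004 / (0.469)² = 0.4563.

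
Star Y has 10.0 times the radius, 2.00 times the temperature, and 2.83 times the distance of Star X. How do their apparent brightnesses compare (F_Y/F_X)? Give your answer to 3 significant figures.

L_Y/L_X = (R_Y/R_X)²(T_Y/T_X)⁴ = (10.0)² × (2.00)⁴ = 1600.
F_Y/F_X = (L_Y/L_X)/(d_Y/d_X)² = 1600 / (2.83)² = 199.8.

200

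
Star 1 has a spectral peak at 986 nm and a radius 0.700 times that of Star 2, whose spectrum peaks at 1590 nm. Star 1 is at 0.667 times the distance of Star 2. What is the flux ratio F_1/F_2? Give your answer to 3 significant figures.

Wien's law: T_1/T_2 = λ_2/λ_1 = 1590/986 = 1.613.
L_1/L_2 = (R_1/R_2)²(T_1/T_2)⁴ = (0.700)²(1.613)⁴ = 3.313.
F_1/F_2 = (L_1/L_2)/(d_1/d_2)² = 3.313/(0.667)² = 7.448.

7.45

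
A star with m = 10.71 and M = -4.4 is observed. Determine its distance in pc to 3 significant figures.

1.05×10^4 pc

m − M = 5 log₁₀(d/10 pc)
10.71 − (-4.4) = 15.11 = 5 log₁₀(d/10)
d = 10 × 10^(15.11/5) = 10 × 10^3.022 = 1.052×10^4 pc.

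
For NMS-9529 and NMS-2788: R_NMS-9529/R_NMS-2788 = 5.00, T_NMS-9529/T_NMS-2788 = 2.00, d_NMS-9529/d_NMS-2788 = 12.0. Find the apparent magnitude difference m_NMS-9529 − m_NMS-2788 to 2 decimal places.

-1.11

L_NMS-9529/L_NMS-2788 = (5.00)²(2.00)⁴ = 400.0.
F_NMS-9529/F_NMS-2788 = (L_NMS-9529/L_NMS-2788)/(d_NMS-9529/d_NMS-2788)² = 400.0/144.0 = 2.778.
m_NMS-9529 − m_NMS-2788 = −2.5 log₁₀(2.778) = -1.11.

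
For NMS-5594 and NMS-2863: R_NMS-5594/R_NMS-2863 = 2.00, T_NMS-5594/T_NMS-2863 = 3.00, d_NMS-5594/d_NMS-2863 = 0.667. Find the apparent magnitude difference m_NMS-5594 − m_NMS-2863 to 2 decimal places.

-7.16

L_NMS-5594/L_NMS-2863 = (2.00)²(3.00)⁴ = 324.0.
F_NMS-5594/F_NMS-2863 = (L_NMS-5594/L_NMS-2863)/(d_NMS-5594/d_NMS-2863)² = 324.0/0.4449 = 728.3.
m_NMS-5594 − m_NMS-2863 = −2.5 log₁₀(728.3) = -7.16.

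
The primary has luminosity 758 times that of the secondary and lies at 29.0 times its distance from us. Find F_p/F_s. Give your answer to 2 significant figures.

0.90

F = L/(4πd²), so F_p/F_s = (L_p/L_s) / (d_p/d_s)²
= 758 / (29.0)² = 758 / 841.0 = 0.9013.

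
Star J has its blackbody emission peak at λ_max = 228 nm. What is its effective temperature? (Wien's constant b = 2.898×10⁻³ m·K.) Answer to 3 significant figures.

T = b/λ_max = 2.898×10⁻³ / (228×10⁻⁹) = 1.271×10^4 K.

1.27×10^4 K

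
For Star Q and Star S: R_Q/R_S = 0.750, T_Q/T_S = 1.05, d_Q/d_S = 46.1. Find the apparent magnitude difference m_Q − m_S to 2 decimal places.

L_Q/L_S = (0.750)²(1.05)⁴ = 0.6837.
F_Q/F_S = (L_Q/L_S)/(d_Q/d_S)² = 0.6837/2125 = 3.217×10^-4.
m_Q − m_S = −2.5 log₁₀(3.217×10^-4) = 8.73.

8.73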